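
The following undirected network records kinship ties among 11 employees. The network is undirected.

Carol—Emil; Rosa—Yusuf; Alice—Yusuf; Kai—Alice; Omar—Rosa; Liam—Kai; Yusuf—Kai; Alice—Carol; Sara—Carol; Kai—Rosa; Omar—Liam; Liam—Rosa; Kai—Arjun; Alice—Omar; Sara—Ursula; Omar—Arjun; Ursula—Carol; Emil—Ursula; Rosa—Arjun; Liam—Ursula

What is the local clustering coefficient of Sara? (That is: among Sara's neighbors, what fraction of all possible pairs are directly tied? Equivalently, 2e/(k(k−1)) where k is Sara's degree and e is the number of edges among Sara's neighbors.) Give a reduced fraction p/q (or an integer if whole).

1

Sara's neighbors: Carol and Ursula (k = 2).
Possible neighbor pairs: C(2,2) = 1. Edges among them: Carol–Ursula → e = 1.
Clustering(Sara) = 1/1.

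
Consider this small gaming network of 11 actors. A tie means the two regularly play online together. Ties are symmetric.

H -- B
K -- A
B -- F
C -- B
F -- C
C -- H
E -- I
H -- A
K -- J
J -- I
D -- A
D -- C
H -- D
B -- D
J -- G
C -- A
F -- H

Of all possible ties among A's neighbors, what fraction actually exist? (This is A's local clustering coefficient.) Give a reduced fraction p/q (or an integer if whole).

A's neighbors: C, D, H, and K (k = 4).
Possible neighbor pairs: C(4,2) = 6. Edges among them: C–D, C–H, D–H → e = 3.
Clustering(A) = 3/6 = 1/2.

1/2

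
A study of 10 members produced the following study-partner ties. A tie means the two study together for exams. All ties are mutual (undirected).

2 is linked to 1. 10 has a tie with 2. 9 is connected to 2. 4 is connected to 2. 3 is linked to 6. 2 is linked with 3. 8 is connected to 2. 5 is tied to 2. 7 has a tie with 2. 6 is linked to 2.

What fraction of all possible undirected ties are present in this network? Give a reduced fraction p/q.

There are 10 edges and 10 nodes, so the maximum possible is C(10,2) = 45.
Density = 10/45 = 2/9.

2/9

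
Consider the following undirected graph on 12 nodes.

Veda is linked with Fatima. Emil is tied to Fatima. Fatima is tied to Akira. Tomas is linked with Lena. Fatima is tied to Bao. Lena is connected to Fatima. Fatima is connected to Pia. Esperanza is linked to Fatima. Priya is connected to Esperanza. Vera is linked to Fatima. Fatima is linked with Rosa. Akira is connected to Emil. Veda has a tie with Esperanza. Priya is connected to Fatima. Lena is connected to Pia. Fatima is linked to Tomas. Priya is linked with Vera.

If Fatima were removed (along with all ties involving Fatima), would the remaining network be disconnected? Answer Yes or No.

Yes

Removing Fatima leaves {Lena, Pia, and Tomas} with no path to {Akira and Emil}, so the network splits into 5 components. Fatima is a cut vertex.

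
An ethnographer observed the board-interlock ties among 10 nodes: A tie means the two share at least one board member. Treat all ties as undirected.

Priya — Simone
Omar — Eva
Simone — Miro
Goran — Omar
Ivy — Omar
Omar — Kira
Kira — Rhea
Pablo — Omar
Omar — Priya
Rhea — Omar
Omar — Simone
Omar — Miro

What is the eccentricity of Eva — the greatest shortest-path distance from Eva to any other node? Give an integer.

Distances from Eva: Goran:2, Ivy:2, Kira:2, Miro:2, Omar:1, Pablo:2, Priya:2, Rhea:2, Simone:2.
The largest is 2 (to Simone, Miro, Pablo, Priya, Kira, Ivy, Rhea, and Goran), so the eccentricity of Eva is 2.

2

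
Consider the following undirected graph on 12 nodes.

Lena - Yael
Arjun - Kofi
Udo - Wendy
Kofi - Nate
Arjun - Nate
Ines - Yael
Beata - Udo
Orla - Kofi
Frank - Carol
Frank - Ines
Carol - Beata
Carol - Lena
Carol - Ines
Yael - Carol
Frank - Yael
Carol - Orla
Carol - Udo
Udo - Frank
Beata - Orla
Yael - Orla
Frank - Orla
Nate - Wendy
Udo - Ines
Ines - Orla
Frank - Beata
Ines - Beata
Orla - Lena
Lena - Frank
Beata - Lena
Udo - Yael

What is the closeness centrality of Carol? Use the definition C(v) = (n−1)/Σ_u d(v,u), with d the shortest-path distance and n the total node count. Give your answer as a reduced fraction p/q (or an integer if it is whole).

Distances from Carol: Arjun:3, Beata:1, Frank:1, Ines:1, Kofi:2, Lena:1, Nate:3, Orla:1, Udo:1, Wendy:2, Yael:1. Sum = 17.
n = 12, so closeness = 11/17.

11/17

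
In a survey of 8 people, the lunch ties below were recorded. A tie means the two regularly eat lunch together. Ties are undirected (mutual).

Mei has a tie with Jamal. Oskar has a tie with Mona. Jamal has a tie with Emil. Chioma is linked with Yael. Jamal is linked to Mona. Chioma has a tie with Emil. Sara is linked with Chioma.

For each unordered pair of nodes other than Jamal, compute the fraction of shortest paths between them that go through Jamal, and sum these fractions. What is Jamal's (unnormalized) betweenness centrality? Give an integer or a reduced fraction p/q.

Pairs whose geodesics pass through Jamal — Yael–Oskar: 1; Yael–Mona: 1; Yael–Mei: 1; Oskar–Sara: 1; Oskar–Chioma: 1; Oskar–Emil: 1; Oskar–Mei: 1; Mona–Sara: 1; Mona–Chioma: 1; Mona–Emil: 1; Mona–Mei: 1; Sara–Mei: 1; Chioma–Mei: 1; Emil–Mei: 1.
All other pairs contribute 0.
Summing the contributions gives betweenness(Jamal) = 14.

14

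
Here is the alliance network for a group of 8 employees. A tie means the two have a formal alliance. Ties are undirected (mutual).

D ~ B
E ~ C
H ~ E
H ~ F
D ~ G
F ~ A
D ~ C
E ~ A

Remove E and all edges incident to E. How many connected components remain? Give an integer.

Without E, the remaining ties split the others into: {A, F, H}; {B, C, D, G}.
That's 2 separate components.

2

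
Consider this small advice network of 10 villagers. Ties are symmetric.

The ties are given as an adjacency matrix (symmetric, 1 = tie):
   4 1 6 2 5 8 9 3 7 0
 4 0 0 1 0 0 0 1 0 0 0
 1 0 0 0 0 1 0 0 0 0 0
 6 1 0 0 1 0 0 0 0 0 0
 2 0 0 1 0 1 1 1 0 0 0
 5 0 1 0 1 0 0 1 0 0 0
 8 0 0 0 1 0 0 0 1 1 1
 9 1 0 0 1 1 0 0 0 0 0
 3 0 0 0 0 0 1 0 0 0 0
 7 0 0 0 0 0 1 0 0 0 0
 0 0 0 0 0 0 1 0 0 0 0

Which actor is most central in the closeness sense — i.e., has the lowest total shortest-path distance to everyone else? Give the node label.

2

Farness (sum of distances to all others) for each node — 0:24, 1:26, 2:14, 3:24, 4:24, 5:18, 6:20, 7:24, 8:16, 9:18.
The smallest farness is 14, for 2, so 2 has the highest closeness.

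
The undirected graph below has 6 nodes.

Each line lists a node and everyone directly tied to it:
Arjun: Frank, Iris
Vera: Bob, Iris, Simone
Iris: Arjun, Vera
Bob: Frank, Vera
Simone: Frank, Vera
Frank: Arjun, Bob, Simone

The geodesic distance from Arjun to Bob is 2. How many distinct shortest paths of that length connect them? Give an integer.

1

The shortest distance is 2, and the only length-2 path is Arjun–Frank–Bob. So there is exactly 1 shortest path.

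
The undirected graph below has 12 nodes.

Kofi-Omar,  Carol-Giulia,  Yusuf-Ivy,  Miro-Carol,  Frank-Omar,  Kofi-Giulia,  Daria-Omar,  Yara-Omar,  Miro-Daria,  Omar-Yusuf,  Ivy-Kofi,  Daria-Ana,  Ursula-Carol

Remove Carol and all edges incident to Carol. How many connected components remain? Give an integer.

Without Carol, the remaining ties split the others into: {Ana, Daria, Frank, Giulia, Ivy, Kofi, Miro, Omar, Yara, Yusuf}; {Ursula}.
That's 2 separate components.

2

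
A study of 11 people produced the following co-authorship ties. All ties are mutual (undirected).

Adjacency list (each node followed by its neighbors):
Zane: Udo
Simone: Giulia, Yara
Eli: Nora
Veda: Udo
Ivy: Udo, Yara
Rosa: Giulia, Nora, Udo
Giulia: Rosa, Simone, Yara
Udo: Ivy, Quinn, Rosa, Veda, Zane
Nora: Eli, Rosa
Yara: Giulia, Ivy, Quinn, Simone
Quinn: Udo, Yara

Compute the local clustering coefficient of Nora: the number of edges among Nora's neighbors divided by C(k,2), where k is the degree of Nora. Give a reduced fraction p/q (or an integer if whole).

0

Nora's neighbors: Eli and Rosa (k = 2).
Possible neighbor pairs: C(2,2) = 1. Edges among them: none → e = 0.
Clustering(Nora) = 0/1.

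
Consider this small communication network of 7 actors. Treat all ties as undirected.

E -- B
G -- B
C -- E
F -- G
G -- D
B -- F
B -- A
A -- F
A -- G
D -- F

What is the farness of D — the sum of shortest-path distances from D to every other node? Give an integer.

13

Distances from D: A:2, B:2, C:4, E:3, F:1, G:1.
Sum = 2 + 2 + 4 + 3 + 1 + 1 = 13.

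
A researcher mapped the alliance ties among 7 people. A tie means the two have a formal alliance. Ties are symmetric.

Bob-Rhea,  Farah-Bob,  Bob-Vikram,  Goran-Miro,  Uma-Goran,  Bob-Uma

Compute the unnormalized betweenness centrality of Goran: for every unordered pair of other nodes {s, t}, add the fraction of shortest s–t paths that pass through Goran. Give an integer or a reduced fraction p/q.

5

Pairs whose geodesics pass through Goran — Farah–Miro: 1; Uma–Miro: 1; Miro–Vikram: 1; Miro–Bob: 1; Miro–Rhea: 1.
All other pairs contribute 0.
Summing the contributions gives betweenness(Goran) = 5.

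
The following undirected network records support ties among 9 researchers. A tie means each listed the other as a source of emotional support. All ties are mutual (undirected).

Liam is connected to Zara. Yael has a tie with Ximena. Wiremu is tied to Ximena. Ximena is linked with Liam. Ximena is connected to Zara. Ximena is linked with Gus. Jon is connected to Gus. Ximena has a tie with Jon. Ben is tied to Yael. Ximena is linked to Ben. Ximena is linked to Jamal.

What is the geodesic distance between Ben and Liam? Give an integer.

2

One shortest route is Ben – Ximena – Liam, which uses 2 edges, and Ben and Liam are not directly tied, so nothing shorter exists. So d(Ben,Liam) = 2.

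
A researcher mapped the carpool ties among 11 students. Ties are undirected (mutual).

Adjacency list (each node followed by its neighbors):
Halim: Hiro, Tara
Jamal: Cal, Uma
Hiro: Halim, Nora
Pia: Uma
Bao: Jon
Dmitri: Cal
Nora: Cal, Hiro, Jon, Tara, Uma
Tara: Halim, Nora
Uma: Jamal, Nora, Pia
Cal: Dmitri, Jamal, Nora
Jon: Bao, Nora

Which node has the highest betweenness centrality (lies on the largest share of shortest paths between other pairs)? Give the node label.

Nora

Unnormalized betweenness of each node: Bao:0, Cal:12, Dmitri:0, Halim:1/2, Hiro:4, Jamal:2, Jon:9, Nora:67/2, Pia:0, Tara:4, Uma:12.
Nora has the largest value, 67/2, making it the main broker — the node through which the most shortest paths run.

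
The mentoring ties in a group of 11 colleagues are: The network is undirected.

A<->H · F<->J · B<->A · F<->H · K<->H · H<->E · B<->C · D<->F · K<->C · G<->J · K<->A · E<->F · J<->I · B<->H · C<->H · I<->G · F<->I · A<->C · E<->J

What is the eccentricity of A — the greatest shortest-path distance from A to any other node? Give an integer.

Distances from A: B:1, C:1, D:3, E:2, F:2, G:4, H:1, I:3, J:3, K:1.
The largest is 4 (to G), so the eccentricity of A is 4.

4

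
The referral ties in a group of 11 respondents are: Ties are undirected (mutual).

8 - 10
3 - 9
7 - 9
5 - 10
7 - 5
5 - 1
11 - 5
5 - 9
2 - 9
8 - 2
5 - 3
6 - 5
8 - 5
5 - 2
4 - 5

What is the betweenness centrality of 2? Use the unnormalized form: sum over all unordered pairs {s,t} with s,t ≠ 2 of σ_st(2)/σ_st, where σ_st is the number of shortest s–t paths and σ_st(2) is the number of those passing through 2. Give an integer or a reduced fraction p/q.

1/2

Pairs whose geodesics pass through 2 — 9–8: 1/2.
All other pairs contribute 0.
Summing the contributions gives betweenness(2) = 1/2.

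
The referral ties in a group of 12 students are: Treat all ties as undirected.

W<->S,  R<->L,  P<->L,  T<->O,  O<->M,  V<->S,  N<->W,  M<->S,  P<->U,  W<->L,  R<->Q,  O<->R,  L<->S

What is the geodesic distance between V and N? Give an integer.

3

One shortest route is V – S – W – N, which uses 3 edges, and at distance 2 from V we only reach {L, M, W}, which does not include N. So d(V,N) = 3.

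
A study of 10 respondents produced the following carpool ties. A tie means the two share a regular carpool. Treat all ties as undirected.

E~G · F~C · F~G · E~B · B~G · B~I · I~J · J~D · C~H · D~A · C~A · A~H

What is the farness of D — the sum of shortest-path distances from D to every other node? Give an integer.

Distances from D: A:1, B:3, C:2, E:4, F:3, G:4, H:2, I:2, J:1.
Sum = 1 + 3 + 2 + 4 + 3 + 4 + 2 + 2 + 1 = 22.

22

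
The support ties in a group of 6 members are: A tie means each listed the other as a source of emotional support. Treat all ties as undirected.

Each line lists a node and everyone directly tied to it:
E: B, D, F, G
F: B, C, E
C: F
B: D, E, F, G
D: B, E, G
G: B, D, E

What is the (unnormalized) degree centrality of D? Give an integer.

3

D is directly tied to B, E, and G. That is 3 neighbors, so the degree of D is 3.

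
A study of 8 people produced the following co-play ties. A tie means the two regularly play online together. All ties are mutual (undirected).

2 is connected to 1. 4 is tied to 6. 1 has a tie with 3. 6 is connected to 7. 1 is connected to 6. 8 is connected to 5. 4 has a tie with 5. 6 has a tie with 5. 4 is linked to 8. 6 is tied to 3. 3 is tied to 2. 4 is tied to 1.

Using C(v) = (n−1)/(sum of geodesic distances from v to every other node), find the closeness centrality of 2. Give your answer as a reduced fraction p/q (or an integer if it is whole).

Distances from 2: 1:1, 3:1, 4:2, 5:3, 6:2, 7:3, 8:3. Sum = 15.
n = 8, so closeness = 7/15.

7/15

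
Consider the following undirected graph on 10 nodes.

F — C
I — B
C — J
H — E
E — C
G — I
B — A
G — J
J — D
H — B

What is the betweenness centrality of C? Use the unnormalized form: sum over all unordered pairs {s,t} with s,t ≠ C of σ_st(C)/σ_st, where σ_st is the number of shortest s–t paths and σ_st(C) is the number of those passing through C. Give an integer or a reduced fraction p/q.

Pairs whose geodesics pass through C — F–D: 1; F–H: 1; F–E: 1; F–G: 1; F–A: 1; F–J: 1; F–I: 1; F–B: 1; D–H: 1; D–E: 1; H–J: 1; E–G: 1; E–J: 1.
All other pairs contribute 0.
Summing the contributions gives betweenness(C) = 13.

13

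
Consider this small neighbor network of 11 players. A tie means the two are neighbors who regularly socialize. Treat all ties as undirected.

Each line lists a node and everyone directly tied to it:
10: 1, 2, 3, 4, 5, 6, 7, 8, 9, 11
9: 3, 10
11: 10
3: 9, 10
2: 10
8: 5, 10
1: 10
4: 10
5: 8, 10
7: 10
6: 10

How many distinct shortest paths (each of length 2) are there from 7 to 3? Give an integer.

The shortest distance is 2, and the only length-2 path is 7–10–3. So there is exactly 1 shortest path.

1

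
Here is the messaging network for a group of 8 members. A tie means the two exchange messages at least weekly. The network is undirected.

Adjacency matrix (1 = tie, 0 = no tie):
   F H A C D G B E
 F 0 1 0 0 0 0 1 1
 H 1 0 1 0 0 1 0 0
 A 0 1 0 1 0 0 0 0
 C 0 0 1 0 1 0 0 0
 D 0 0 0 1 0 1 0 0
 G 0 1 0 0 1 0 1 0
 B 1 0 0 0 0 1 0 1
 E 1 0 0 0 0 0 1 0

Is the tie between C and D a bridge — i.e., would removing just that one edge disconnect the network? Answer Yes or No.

Even without that edge, C still reaches D via C – A – H – G – D, so the network stays connected. Not a bridge.

No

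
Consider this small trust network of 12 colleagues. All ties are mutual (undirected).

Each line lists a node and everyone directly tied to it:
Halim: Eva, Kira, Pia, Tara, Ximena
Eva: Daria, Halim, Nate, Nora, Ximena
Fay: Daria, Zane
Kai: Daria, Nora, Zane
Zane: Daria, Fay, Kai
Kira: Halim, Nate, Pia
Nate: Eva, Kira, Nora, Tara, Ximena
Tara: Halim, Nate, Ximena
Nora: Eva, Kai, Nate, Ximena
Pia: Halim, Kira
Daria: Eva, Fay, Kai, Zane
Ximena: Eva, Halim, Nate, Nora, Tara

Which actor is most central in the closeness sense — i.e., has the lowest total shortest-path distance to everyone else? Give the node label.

Farness (sum of distances to all others) for each node — Daria:21, Eva:17, Fay:30, Halim:20, Kai:24, Kira:25, Nate:19, Nora:20, Pia:28, Tara:25, Ximena:19, Zane:28.
The smallest farness is 17, for Eva, so Eva has the highest closeness.

Eva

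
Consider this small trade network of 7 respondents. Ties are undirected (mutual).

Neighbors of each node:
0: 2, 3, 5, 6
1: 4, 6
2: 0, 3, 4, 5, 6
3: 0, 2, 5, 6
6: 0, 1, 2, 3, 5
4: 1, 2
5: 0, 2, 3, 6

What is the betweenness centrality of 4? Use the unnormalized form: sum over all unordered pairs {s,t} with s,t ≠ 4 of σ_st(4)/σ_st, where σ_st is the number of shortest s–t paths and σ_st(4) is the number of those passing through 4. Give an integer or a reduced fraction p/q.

Pairs whose geodesics pass through 4 — 2–1: 1/2.
All other pairs contribute 0.
Summing the contributions gives betweenness(4) = 1/2.

1/2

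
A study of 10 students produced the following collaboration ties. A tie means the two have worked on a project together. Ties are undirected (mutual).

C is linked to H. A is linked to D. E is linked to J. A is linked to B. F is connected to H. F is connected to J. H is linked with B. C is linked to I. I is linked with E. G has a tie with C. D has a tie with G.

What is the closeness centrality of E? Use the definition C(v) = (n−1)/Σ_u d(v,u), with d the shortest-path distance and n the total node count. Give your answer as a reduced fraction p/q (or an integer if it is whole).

9/25

Distances from E: A:5, B:4, C:2, D:4, F:2, G:3, H:3, I:1, J:1. Sum = 25.
n = 10, so closeness = 9/25.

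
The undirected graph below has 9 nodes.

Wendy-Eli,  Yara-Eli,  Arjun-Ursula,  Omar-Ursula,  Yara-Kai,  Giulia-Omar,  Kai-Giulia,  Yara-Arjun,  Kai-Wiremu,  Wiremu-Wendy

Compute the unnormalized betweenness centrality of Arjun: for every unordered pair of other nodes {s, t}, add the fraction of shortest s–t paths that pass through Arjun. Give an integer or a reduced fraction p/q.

5

Pairs whose geodesics pass through Arjun — Wendy–Ursula: 1; Wiremu–Ursula: 1/2; Kai–Ursula: 1/2; Omar–Yara: 1/2; Omar–Eli: 1/2; Ursula–Yara: 1; Ursula–Eli: 1.
All other pairs contribute 0.
Summing the contributions gives betweenness(Arjun) = 5.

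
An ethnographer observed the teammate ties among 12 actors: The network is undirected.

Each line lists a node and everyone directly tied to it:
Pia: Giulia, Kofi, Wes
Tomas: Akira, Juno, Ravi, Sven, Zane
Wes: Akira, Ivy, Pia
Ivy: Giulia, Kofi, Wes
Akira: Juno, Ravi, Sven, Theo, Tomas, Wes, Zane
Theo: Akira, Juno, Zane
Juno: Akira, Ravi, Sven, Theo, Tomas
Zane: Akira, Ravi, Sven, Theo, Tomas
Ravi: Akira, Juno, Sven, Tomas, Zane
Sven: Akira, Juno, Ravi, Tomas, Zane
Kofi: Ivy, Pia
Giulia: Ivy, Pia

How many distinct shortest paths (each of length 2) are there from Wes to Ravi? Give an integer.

The shortest distance is 2, and the only length-2 path is Wes–Akira–Ravi. So there is exactly 1 shortest path.

1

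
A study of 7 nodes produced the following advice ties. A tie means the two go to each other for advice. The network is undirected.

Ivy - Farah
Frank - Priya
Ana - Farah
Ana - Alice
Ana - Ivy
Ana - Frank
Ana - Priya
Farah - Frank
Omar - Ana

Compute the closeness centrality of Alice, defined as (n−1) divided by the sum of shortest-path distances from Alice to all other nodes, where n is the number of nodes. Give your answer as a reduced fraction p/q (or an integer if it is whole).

Distances from Alice: Ana:1, Farah:2, Frank:2, Ivy:2, Omar:2, Priya:2. Sum = 11.
n = 7, so closeness = 6/11.

6/11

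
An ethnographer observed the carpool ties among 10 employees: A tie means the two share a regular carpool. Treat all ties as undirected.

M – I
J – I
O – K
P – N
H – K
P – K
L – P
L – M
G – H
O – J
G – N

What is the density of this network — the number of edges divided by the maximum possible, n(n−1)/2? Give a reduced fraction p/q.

11/45

There are 11 edges and 10 nodes, so the maximum possible is C(10,2) = 45.
Density = 11/45.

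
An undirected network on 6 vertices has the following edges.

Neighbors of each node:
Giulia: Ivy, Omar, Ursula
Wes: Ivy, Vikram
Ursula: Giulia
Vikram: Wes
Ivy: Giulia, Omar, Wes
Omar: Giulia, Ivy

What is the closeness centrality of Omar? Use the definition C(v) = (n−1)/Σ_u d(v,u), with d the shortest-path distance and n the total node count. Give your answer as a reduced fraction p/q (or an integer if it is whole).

Distances from Omar: Giulia:1, Ivy:1, Ursula:2, Vikram:3, Wes:2. Sum = 9.
n = 6, so closeness = 5/9.

5/9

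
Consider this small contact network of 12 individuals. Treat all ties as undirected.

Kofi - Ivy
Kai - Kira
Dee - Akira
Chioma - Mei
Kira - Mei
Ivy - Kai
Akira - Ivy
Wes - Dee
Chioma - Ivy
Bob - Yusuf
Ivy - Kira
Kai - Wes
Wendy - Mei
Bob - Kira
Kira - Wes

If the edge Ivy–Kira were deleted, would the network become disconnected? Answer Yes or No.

No

Even without that edge, Ivy still reaches Kira via Ivy – Kai – Kira, so the network stays connected. Not a bridge.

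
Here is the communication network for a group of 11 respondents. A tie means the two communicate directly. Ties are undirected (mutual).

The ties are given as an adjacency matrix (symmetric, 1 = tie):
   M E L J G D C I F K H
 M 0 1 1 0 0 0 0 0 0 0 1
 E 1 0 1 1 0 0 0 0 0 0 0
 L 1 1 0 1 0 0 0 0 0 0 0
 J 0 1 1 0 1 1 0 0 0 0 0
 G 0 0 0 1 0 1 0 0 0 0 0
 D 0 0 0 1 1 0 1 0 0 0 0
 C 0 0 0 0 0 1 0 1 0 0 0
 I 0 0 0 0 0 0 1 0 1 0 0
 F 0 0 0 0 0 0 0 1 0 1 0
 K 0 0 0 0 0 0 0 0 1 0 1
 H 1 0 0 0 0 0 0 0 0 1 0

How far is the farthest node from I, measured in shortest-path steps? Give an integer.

Distances from I: C:1, D:2, E:4, F:1, G:3, H:3, J:3, K:2, L:4, M:4.
The largest is 4 (to M, E, and L), so the eccentricity of I is 4.

4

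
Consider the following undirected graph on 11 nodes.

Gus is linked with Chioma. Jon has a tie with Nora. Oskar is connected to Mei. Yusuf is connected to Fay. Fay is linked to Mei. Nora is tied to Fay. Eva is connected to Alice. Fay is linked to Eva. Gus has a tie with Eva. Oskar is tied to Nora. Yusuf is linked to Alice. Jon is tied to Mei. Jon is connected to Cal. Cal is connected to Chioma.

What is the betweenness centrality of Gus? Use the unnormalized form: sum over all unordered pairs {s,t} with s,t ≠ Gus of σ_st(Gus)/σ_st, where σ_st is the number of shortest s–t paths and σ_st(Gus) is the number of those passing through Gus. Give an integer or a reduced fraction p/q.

6

Pairs whose geodesics pass through Gus — Cal–Eva: 1; Cal–Alice: 1; Chioma–Eva: 1; Chioma–Alice: 1; Chioma–Yusuf: 2/2; Chioma–Fay: 1.
All other pairs contribute 0.
Summing the contributions gives betweenness(Gus) = 6.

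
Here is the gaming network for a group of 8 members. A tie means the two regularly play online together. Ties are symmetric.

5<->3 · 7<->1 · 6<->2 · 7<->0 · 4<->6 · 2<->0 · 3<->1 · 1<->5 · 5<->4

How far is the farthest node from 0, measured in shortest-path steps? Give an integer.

3

Distances from 0: 1:2, 2:1, 3:3, 4:3, 5:3, 6:2, 7:1.
The largest is 3 (to 4, 5, and 3), so the eccentricity of 0 is 3.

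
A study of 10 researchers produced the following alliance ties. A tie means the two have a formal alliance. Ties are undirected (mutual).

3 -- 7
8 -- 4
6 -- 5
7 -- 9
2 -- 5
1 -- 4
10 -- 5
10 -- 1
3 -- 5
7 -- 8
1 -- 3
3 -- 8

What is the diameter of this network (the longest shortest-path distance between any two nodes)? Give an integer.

Eccentricity of each node (its greatest distance to any other): 1:3, 2:4, 3:2, 4:4, 5:3, 6:4, 7:3, 8:3, 9:4, 10:4.
The maximum eccentricity is 4, realized for instance by the pair 10–9 via 10 – 5 – 3 – 7 – 9. So the diameter is 4.

4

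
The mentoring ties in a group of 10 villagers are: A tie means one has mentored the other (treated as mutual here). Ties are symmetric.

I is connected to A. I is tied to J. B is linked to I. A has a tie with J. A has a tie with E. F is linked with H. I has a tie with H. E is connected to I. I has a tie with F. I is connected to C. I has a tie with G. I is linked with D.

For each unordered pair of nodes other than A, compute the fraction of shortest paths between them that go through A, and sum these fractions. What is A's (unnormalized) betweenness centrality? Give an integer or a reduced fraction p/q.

1/2

Pairs whose geodesics pass through A — E–J: 1/2.
All other pairs contribute 0.
Summing the contributions gives betweenness(A) = 1/2.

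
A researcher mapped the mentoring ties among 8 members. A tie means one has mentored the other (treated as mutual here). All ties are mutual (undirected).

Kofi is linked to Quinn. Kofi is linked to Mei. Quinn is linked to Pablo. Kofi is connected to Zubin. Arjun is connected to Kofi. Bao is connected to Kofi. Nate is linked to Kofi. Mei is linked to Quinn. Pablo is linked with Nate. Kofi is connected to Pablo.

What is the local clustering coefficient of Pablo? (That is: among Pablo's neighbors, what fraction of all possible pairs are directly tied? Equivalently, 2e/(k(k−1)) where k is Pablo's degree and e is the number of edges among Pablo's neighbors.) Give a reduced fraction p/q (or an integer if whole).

2/3

Pablo's neighbors: Kofi, Nate, and Quinn (k = 3).
Possible neighbor pairs: C(3,2) = 3. Edges among them: Kofi–Nate, Kofi–Quinn → e = 2.
Clustering(Pablo) = 2/3.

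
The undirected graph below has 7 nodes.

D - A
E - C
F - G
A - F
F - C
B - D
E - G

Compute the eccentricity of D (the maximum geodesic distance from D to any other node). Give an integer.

Distances from D: A:1, B:1, C:3, E:4, F:2, G:3.
The largest is 4 (to E), so the eccentricity of D is 4.

4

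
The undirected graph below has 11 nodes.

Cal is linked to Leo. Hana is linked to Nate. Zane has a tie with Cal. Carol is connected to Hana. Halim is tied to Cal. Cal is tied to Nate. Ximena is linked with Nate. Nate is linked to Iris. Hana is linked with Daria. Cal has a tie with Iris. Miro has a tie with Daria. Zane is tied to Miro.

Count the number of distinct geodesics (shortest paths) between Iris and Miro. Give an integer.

The shortest distance is 3, and the only length-3 path is Iris–Cal–Zane–Miro. So there is exactly 1 shortest path.

1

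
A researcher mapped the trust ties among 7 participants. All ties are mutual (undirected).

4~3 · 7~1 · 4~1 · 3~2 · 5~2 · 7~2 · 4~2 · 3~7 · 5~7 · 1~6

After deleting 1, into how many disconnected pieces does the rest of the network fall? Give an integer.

2

Without 1, the remaining ties split the others into: {2, 3, 4, 5, 7}; {6}.
That's 2 separate components.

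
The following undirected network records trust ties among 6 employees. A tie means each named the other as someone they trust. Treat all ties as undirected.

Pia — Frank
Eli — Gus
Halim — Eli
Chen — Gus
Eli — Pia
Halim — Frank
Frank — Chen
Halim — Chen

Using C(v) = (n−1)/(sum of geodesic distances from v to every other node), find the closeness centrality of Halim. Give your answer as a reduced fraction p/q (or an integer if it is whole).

5/7

Distances from Halim: Chen:1, Eli:1, Frank:1, Gus:2, Pia:2. Sum = 7.
n = 6, so closeness = 5/7.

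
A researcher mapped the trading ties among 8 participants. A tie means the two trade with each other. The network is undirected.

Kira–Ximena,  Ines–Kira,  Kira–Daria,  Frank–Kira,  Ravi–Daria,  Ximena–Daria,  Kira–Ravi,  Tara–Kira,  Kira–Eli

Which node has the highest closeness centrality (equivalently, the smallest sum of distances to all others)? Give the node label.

Kira

Farness (sum of distances to all others) for each node — Daria:11, Eli:13, Frank:13, Ines:13, Kira:7, Ravi:12, Tara:13, Ximena:12.
The smallest farness is 7, for Kira, so Kira has the highest closeness.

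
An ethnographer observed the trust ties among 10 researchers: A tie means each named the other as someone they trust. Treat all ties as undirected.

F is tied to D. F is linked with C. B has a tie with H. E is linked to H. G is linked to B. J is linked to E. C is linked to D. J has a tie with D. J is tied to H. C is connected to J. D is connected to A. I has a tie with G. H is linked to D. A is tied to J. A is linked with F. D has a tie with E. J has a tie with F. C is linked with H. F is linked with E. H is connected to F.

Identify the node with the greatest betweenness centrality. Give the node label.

H

Unnormalized betweenness of each node: A:0, B:14, C:0, D:9/4, E:0, F:9/4, G:8, H:73/4, I:0, J:9/4.
H has the largest value, 73/4, making it the main broker — the node through which the most shortest paths run.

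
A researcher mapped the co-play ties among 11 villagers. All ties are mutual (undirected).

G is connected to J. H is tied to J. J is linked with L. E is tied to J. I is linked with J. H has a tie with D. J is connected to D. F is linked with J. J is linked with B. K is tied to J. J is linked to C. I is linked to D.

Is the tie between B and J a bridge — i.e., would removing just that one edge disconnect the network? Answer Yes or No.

Without the B–J edge there is no alternate route between B and J, so the network disconnects. It is a bridge.

Yes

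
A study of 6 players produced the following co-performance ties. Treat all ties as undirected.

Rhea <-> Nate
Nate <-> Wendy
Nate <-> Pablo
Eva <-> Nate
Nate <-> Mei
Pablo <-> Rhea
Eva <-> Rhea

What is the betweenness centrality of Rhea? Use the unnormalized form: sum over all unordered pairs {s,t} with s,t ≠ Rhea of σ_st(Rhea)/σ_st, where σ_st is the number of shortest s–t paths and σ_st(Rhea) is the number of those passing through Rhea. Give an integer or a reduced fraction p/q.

Pairs whose geodesics pass through Rhea — Eva–Pablo: 1/2.
All other pairs contribute 0.
Summing the contributions gives betweenness(Rhea) = 1/2.

1/2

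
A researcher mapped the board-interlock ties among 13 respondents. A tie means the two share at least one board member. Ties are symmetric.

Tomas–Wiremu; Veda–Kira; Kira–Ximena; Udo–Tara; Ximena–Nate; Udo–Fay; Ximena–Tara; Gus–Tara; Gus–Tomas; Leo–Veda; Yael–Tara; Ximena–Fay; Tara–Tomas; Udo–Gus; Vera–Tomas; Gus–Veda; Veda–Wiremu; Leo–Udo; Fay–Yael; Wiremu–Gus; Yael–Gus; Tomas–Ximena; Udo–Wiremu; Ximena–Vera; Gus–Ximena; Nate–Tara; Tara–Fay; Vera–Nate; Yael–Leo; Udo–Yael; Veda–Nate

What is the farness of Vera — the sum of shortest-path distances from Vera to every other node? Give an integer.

24

Distances from Vera: Fay:2, Gus:2, Kira:2, Leo:3, Nate:1, Tara:2, Tomas:1, Udo:3, Veda:2, Wiremu:2, Ximena:1, Yael:3.
Sum = 2 + 2 + 2 + 3 + 1 + 2 + 1 + 3 + 2 + 2 + 1 + 3 = 24.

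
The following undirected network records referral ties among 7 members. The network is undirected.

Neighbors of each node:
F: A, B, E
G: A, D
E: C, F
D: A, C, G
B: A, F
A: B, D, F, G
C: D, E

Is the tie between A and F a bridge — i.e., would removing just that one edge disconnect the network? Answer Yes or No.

Even without that edge, A still reaches F via A – B – F, so the network stays connected. Not a bridge.

No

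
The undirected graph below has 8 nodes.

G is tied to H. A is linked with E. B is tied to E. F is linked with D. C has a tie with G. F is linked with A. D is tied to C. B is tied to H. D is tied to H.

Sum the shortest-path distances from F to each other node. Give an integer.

14

Distances from F: A:1, B:3, C:2, D:1, E:2, G:3, H:2.
Sum = 1 + 3 + 2 + 1 + 2 + 3 + 2 = 14.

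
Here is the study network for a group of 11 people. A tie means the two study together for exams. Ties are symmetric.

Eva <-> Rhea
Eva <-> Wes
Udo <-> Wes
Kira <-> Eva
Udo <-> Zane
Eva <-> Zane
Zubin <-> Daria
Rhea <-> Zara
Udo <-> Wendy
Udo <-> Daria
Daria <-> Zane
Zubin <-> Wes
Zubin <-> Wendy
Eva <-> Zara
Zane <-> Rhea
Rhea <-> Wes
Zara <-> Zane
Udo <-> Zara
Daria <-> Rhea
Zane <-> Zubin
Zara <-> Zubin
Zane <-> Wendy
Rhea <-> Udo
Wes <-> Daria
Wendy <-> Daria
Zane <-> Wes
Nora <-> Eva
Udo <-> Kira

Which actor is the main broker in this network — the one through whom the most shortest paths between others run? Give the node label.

Eva

Unnormalized betweenness of each node: Daria:139/120, Eva:463/40, Kira:2/5, Nora:0, Rhea:91/60, Udo:719/120, Wendy:13/40, Wes:73/30, Zane:29/5, Zara:53/30, Zubin:31/30.
Eva has the largest value, 463/40, making it the main broker — the node through which the most shortest paths run.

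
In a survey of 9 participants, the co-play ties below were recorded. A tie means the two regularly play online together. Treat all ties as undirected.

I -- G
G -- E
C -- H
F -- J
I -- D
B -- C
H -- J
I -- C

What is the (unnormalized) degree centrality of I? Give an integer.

3

I is directly tied to C, D, and G. That is 3 neighbors, so the degree of I is 3.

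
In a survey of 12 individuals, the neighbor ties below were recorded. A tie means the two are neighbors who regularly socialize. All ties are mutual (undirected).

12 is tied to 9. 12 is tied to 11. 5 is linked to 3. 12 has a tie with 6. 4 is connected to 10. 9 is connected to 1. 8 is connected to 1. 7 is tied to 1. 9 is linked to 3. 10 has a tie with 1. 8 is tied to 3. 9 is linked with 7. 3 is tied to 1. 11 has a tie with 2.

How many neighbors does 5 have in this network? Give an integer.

5 is directly tied to 3. That is 1 neighbor, so the degree of 5 is 1.

1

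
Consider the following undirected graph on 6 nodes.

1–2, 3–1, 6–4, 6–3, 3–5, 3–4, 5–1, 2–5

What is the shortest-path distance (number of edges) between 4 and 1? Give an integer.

2

One shortest route is 4 – 3 – 1, which uses 2 edges, and 4 and 1 are not directly tied, so nothing shorter exists. So d(4,1) = 2.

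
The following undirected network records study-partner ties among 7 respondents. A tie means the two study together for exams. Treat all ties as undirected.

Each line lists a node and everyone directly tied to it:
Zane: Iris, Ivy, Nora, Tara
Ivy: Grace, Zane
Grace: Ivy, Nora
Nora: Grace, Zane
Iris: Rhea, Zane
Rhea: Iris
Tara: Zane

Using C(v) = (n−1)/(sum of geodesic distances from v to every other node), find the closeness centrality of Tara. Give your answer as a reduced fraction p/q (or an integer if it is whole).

6/13

Distances from Tara: Grace:3, Iris:2, Ivy:2, Nora:2, Rhea:3, Zane:1. Sum = 13.
n = 7, so closeness = 6/13.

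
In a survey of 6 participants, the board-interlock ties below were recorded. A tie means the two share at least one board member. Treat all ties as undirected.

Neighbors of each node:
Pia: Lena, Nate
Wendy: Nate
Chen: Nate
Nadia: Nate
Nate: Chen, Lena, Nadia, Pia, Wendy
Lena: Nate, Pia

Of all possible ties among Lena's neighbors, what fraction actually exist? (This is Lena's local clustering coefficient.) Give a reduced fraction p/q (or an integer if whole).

Lena's neighbors: Nate and Pia (k = 2).
Possible neighbor pairs: C(2,2) = 1. Edges among them: Nate–Pia → e = 1.
Clustering(Lena) = 1/1.

1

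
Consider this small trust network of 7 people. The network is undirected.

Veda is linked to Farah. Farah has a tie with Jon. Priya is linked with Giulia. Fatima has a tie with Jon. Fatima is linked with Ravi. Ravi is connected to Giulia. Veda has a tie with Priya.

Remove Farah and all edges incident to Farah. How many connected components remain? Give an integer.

1

Farah's neighbors (Jon and Veda) remain reachable from one another through other ties, so the rest of the network stays in one piece.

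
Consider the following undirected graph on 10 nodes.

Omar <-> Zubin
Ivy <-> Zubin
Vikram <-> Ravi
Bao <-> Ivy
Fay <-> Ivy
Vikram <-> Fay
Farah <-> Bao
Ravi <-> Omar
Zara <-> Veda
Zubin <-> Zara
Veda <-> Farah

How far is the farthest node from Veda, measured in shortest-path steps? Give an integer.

5

Distances from Veda: Bao:2, Farah:1, Fay:4, Ivy:3, Omar:3, Ravi:4, Vikram:5, Zara:1, Zubin:2.
The largest is 5 (to Vikram), so the eccentricity of Veda is 5.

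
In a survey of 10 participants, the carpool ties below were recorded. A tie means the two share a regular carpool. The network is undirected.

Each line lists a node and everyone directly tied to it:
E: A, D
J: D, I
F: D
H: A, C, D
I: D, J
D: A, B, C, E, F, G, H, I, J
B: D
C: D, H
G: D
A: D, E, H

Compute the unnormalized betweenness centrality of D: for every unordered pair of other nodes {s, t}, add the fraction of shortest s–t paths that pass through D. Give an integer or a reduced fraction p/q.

Pairs whose geodesics pass through D — F–E: 1; F–H: 1; F–I: 1; F–G: 1; F–B: 1; F–J: 1; F–A: 1; F–C: 1; E–H: 1/2; E–I: 1; E–G: 1; E–B: 1; E–J: 1; E–C: 1 … (+18 more pairs).
All other pairs contribute 0.
Summing the contributions gives betweenness(D) = 31.

31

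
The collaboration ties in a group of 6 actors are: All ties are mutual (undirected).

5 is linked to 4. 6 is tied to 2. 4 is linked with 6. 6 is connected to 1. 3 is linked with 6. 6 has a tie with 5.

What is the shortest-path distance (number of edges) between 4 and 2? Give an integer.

One shortest route is 4 – 6 – 2, which uses 2 edges, and 4 and 2 are not directly tied, so nothing shorter exists. So d(4,2) = 2.

2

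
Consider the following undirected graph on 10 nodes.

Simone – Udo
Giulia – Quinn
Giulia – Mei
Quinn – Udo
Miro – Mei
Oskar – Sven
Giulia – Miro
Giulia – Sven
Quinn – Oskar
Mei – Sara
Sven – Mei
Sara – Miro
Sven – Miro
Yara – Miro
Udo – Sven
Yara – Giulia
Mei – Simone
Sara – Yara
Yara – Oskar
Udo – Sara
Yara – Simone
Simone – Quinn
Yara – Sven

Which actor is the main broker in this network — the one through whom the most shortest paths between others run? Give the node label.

Unnormalized betweenness of each node: Giulia:71/30, Mei:25/12, Miro:47/60, Oskar:2/3, Quinn:13/6, Sara:41/30, Simone:17/10, Sven:21/5, Udo:9/4, Yara:53/12.
Yara has the largest value, 53/12, making it the main broker — the node through which the most shortest paths run.

Yara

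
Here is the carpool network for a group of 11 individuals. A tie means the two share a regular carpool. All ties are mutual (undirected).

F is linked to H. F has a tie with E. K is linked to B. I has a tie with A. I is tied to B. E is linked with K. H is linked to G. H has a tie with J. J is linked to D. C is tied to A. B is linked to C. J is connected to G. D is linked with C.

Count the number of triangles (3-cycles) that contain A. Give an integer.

0

A's neighbors are C and I, but none of them are tied to each other, so no triangle contains A.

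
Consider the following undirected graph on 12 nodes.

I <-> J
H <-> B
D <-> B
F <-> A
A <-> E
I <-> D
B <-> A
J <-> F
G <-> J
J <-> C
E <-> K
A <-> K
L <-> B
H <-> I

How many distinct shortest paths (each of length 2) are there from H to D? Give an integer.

2

The shortest distance is 2. The length-2 paths are: H–I–D; H–B–D.
That gives 2 distinct shortest paths.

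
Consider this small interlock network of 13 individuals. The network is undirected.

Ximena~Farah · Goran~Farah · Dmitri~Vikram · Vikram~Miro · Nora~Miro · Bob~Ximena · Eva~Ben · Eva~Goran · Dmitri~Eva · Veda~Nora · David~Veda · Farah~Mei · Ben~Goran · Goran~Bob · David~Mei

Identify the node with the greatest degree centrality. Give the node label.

Degrees — Ben:2, Bob:2, David:2, Dmitri:2, Eva:3, Farah:3, Goran:4, Mei:2, Miro:2, Nora:2, Veda:2, Vikram:2, Ximena:2.
The maximum is 4, attained only by Goran.

Goran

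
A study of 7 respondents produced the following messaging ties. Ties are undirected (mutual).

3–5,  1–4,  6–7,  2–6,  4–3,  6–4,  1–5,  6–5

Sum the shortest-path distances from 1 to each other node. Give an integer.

Distances from 1: 2:3, 3:2, 4:1, 5:1, 6:2, 7:3.
Sum = 3 + 2 + 1 + 1 + 2 + 3 = 12.

12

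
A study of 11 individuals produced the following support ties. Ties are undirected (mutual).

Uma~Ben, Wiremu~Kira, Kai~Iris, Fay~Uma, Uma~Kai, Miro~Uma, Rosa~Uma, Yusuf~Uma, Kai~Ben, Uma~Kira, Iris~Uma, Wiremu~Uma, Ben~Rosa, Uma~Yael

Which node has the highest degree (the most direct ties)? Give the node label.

Degrees — Ben:3, Fay:1, Iris:2, Kai:3, Kira:2, Miro:1, Rosa:2, Uma:10, Wiremu:2, Yael:1, Yusuf:1.
The maximum is 10, attained only by Uma.

Uma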